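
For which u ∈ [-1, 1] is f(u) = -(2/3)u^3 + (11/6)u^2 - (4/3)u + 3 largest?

Differentiating, f'(u) = -2u^2 + (11/3)u - 4/3; whose only zero in [-1, 1] is u = 1/2.
Evaluating at the critical points and endpoints: f(-1) = 41/6; f(1/2) = 65/24; f(1) = 17/6.
The maximum over the interval is 41/6, attained at u = -1.

-1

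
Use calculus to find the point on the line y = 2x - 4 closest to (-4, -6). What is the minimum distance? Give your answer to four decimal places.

2.6833

Minimize D(x)^2 = (x + 4)^2 + (2x + 2)^2.
d/dx[D^2] = 2(x + 4) + 2·2·(2x + 2) = 0 ⇒ x = -8/5.
Then y = -36/5 and the distance is √(36/5) ≈ 2.6833.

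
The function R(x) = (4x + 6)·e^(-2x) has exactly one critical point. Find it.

Differentiating with the product rule gives R'(x) = (-8x - 8)·e^(-2x). Since e^(-2x) > 0, the only critical point is x = -1.
R''(-1) has the same sign as -8 < 0, so this is a local maximum.
R(-1) = (2)·e^(2) ≈ 14.7781.

-1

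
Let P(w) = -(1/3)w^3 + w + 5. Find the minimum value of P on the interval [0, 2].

13/3

P'(w) = -w^2 + 1, whose only zero in [0, 2] is w = 1.
Evaluating at the critical points and endpoints: P(0) = 5, P(1) = 17/3, P(2) = 13/3.
Hence the absolute minimum is 13/3 at w = 2.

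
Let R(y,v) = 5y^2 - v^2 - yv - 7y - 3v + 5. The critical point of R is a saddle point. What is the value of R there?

∂R/∂y = 10y - v - 7 = 0 and ∂R/∂v = -y - 2v - 3 = 0, so (y, v) = (11/21, -37/21).
The Hessian has R_{yy} = 10, R_{vv} = -2, R_{yv} = -1, giving D = -21 < 0, so the point is a saddle point.
R(11/21, -37/21) = 122/21.

122/21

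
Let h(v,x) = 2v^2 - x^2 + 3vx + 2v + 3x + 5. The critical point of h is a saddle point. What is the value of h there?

∂h/∂v = 4v + 3x + 2 = 0 and ∂h/∂x = 3v - 2x + 3 = 0, so (v, x) = (-13/17, 6/17).
The Hessian has h_{vv} = 4, h_{xx} = -2, h_{vx} = 3, giving D = -17 < 0, so the point is a saddle point.
h(-13/17, 6/17) = 81/17.

81/17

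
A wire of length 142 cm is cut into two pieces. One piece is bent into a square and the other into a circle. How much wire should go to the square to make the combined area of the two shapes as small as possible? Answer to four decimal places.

Let x be the length used for the square. Square side x/4; circle radius (142−x)/(2π).
A(x) = (x/4)² + π·((142−x)/(2π))² = x²/16 + (142−x)²/(4π) for 0 ≤ x ≤ 142. A'(x) = x/8 − (142−x)/(2π) = 0 gives x = 4·142/(π+4) ≈ 79.5341.
A'' = 1/8 + 1/(2π) > 0, so this gives the minimum combined area; x ≈ 79.5341 cm to the square.

79.5341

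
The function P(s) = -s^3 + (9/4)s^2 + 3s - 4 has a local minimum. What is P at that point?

P'(s) = -3s^2 + (9/2)s + 3 = 0 at s = -1/2, 2.
Second-derivative test with P''(s) = -6s + 9/2: P''(-1/2) = 15/2 > 0 ⇒ local minimum; P''(2) = -15/2 < 0 ⇒ local maximum.
So the local minimum value is P(-1/2) = -77/16.

-77/16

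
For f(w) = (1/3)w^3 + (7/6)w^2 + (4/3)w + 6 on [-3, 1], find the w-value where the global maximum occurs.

1

Differentiating, f'(w) = w^2 + (7/3)w + 4/3; which vanishes at w = -4/3 and w = -1.
Evaluating at the critical points and endpoints: f(-3) = 7/2, f(-4/3) = 446/81, f(-1) = 11/2, f(1) = 53/6.
So the maximum is f(1) = 53/6.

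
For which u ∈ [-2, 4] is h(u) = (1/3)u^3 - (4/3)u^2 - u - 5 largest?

-1/3

The derivative is u^2 - (8/3)u - 1, which vanishes at u = -1/3 and u = 3.
Compare values at every candidate in [-2, 4]: h(-2) = -11; h(-1/3) = -391/81; h(3) = -11; h(4) = -9.
So the maximum is h(-1/3) = -391/81.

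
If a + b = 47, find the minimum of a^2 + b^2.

2209/2

With a + b = 47, a^2 + b^2 = a^2 + (47 − a)^2.
The derivative 2a − 2(47 − a) = 4a − 94 vanishes at a = 47/2; second derivative 4 > 0, a minimum.
The minimum is 2·(47/2)^2 = 2209/2.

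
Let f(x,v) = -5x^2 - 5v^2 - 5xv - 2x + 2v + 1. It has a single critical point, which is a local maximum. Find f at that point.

∂f/∂x = -10x - 5v - 2 = 0 and ∂f/∂v = -5x - 10v + 2 = 0, so (x, v) = (-2/5, 2/5).
The Hessian has f_{xx} = -10, f_{vv} = -10, f_{xv} = -5, giving D = 75 > 0 with f_{xx} < 0, so the point is a local maximum.
f(-2/5, 2/5) = 9/5.

9/5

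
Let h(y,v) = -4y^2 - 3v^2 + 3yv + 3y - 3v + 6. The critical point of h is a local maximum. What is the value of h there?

90/13

∂h/∂y = -8y + 3v + 3 = 0 and ∂h/∂v = 3y - 6v - 3 = 0, so (y, v) = (3/13, -5/13).
The Hessian has h_{yy} = -8, h_{vv} = -6, h_{yv} = 3, giving D = 39 > 0 with h_{yy} < 0, so the point is a local maximum.
h(3/13, -5/13) = 90/13.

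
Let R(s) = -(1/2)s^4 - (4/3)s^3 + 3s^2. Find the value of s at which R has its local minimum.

0

R'(s) = -2s^3 - 4s^2 + 6s = 0 at s = -3, 0, 1.
R''(s) = -6s^2 - 8s + 6. R''(-3) = -24 < 0 ⇒ local maximum; R''(0) = 6 > 0 ⇒ local minimum; R''(1) = -8 < 0 ⇒ local maximum.
Thus R has its local minimum at s = 0, with value 0.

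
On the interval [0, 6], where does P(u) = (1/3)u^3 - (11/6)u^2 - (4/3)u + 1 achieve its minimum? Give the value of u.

4

P'(u) = u^2 - (11/3)u - 4/3, whose only zero in [0, 6] is u = 4.
Candidates: P(0) = 1, P(4) = -37/3, P(6) = -1.
So the minimum is P(4) = -37/3.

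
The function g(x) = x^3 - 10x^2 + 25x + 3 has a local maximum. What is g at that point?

g'(x) = 3x^2 - 20x + 25. Setting g'(x) = 0 gives x ∈ {5/3, 5}.
Second-derivative test with g''(x) = 6x - 20: g''(5/3) = -10 < 0 ⇒ local maximum; g''(5) = 10 > 0 ⇒ local minimum.
Thus g has its local maximum at x = 5/3, with value 581/27.

581/27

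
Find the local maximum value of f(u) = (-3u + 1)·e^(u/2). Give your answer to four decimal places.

Differentiating with the product rule gives f'(u) = (-(3/2)u - 5/2)·e^(u/2). Since e^(u/2) > 0, the only critical point is u = -5/3.
f''(-5/3) has the same sign as -3/2 < 0, so this is a local maximum.
f(-5/3) = (6)·e^(-5/6) ≈ 2.6076.

2.6076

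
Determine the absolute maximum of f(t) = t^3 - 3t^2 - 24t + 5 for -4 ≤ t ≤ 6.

Differentiating, f'(t) = 3t^2 - 6t - 24; which vanishes at t = -2 and t = 4.
Compare values at every candidate in [-4, 6]: f(-4) = -11, f(-2) = 33, f(4) = -75, f(6) = -31.
Hence the absolute maximum is 33 at t = -2.

33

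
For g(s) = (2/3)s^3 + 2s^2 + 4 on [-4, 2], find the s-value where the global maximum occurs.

Differentiating, g'(s) = 2s^2 + 4s; which vanishes at s = -2 and s = 0.
Candidates: g(-4) = -20/3,  g(-2) = 20/3,  g(0) = 4,  g(2) = 52/3.
Hence the absolute maximum is 52/3 at s = 2.

2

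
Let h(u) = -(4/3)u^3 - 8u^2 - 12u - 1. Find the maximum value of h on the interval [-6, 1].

Differentiating, h'(u) = -4u^2 - 16u - 12; which vanishes at u = -3 and u = -1.
Compare values at every candidate in [-6, 1]: h(-6) = 71,  h(-3) = -1,  h(-1) = 13/3,  h(1) = -67/3.
Hence the absolute maximum is 71 at u = -6.

71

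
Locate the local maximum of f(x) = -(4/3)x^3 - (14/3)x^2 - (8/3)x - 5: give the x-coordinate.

f'(x) = -4x^2 - (28/3)x - 8/3 = 0 at x = -2, -1/3.
Since f''(x) = -8x - 28/3, we get f''(-2) = 20/3 > 0 ⇒ local minimum; f''(-1/3) = -20/3 < 0 ⇒ local maximum.
Thus f has its local maximum at x = -1/3, with value -371/81.

-1/3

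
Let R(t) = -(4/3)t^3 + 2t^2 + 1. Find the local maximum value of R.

5/3

R'(t) = -4t^2 + 4t = 0 at t = 0, 1.
Second-derivative test with R''(t) = -8t + 4: R''(0) = 4 > 0 ⇒ local minimum; R''(1) = -4 < 0 ⇒ local maximum.
So the local maximum value is R(1) = 5/3.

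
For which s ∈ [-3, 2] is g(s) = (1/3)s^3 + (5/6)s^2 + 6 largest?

2

The derivative is s^2 + (5/3)s, which vanishes at s = -5/3 and s = 0.
Evaluating at the critical points and endpoints: g(-3) = 9/2; g(-5/3) = 1097/162; g(0) = 6; g(2) = 12.
Hence the absolute maximum is 12 at s = 2.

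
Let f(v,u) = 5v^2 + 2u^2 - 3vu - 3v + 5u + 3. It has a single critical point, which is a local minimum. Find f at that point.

-5/31

∂f/∂v = 10v - 3u - 3 = 0 and ∂f/∂u = -3v + 4u + 5 = 0, so (v, u) = (-3/31, -41/31).
The Hessian has f_{vv} = 10, f_{uu} = 4, f_{vu} = -3, giving D = 31 > 0 with f_{vv} > 0, so the point is a local minimum.
f(-3/31, -41/31) = -5/31.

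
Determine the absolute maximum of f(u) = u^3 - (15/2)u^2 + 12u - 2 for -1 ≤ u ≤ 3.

7/2

The derivative is 3u^2 - 15u + 12, whose only zero in [-1, 3] is u = 1.
Evaluating at the critical points and endpoints: f(-1) = -45/2; f(1) = 7/2; f(3) = -13/2.
The maximum over the interval is 7/2, attained at u = 1.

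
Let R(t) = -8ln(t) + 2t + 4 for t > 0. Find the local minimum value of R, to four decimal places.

R'(t) = -8/t + 2 = 0 gives t = 4.
R''(t) = 8/t², which is positive for t > 0, so this is a local minimum.
R(4) = -8·ln(4) + 8 + 4 ≈ 0.9096.

0.9096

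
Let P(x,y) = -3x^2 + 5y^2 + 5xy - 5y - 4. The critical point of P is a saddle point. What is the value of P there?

-83/17

∂P/∂x = -6x + 5y = 0 and ∂P/∂y = 5x + 10y - 5 = 0, so (x, y) = (5/17, 6/17).
The Hessian has P_{xx} = -6, P_{yy} = 10, P_{xy} = 5, giving D = -85 < 0, so the point is a saddle point.
P(5/17, 6/17) = -83/17.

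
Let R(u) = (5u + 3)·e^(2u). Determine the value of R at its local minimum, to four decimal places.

-0.2770

By the product rule, R'(u) = (10u + 11)·e^(2u). Since e^(2u) > 0, the only critical point is u = -11/10.
R''(-11/10) has the same sign as 10 > 0, so this is a local minimum.
R(-11/10) = (-5/2)·e^(-11/5) ≈ -0.2770.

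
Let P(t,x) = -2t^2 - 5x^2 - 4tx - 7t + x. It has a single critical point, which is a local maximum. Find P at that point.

275/24

∂P/∂t = -4t - 4x - 7 = 0 and ∂P/∂x = -4t - 10x + 1 = 0, so (t, x) = (-37/12, 4/3).
The Hessian has P_{tt} = -4, P_{xx} = -10, P_{tx} = -4, giving D = 24 > 0 with P_{tt} < 0, so the point is a local maximum.
P(-37/12, 4/3) = 275/24.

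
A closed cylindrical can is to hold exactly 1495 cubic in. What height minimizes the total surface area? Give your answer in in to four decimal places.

With radius r and height h, πr²h = 1495 so h = 1495/(πr²), and S(r) = 2πr² + 2πrh = 2πr² + 2·1495/r.
S'(r) = 4πr − 2·1495/r² = 0 ⇒ r³ = 1495/(2π), so r ≈ 6.1966 and h = 2r ≈ 12.3932.
S''(r) = 4π + 4·1495/r³ > 0, so this is the minimum; S ≈ 723.7835.

12.3932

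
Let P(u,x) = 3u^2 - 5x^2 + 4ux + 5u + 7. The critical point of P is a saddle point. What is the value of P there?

407/76

∂P/∂u = 6u + 4x + 5 = 0 and ∂P/∂x = 4u - 10x = 0, so (u, x) = (-25/38, -5/19).
The Hessian has P_{uu} = 6, P_{xx} = -10, P_{ux} = 4, giving D = -76 < 0, so the point is a saddle point.
P(-25/38, -5/19) = 407/76.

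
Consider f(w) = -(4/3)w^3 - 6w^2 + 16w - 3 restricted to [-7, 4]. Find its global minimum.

-361/3

f'(w) = -4w^2 - 12w + 16, which vanishes at w = -4 and w = 1.
Candidates: f(-7) = 145/3; f(-4) = -233/3; f(1) = 17/3; f(4) = -361/3.
The minimum over the interval is -361/3, attained at w = 4.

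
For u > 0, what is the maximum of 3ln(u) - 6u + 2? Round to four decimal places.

-3.0794

g'(u) = 3/u − 6 = 0 gives u = 1/2.
g''(u) = -3/u², which is negative for u > 0, so this is a local maximum.
g(1/2) = 3·ln(1/2) - 3 + 2 ≈ -3.0794.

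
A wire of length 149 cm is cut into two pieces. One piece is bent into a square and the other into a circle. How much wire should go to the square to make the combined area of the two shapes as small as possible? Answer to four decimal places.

Let x be the length used for the square. Square side x/4; circle radius (149−x)/(2π).
A(x) = (x/4)² + π·((149−x)/(2π))² = x²/16 + (149−x)²/(4π) for 0 ≤ x ≤ 149. A'(x) = x/8 − (149−x)/(2π) = 0 gives x = 4·149/(π+4) ≈ 83.4548.
A'' = 1/8 + 1/(2π) > 0, so this gives the minimum combined area; x ≈ 83.4548 cm to the square.

83.4548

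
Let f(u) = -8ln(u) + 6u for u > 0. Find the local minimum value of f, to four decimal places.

f'(u) = -8/u + 6 = 0 gives u = 4/3.
f''(u) = 8/u², which is positive for u > 0, so this is a local minimum.
f(4/3) = -8·ln(4/3) + 8 ≈ 5.6985.

5.6985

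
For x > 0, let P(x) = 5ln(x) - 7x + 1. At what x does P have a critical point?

5/7

P'(x) = 5/x − 7 = 0 gives x = 5/7.
P''(x) = -5/x², which is negative for x > 0, so this is a local maximum.
P(5/7) = 5·ln(5/7) - 5 + 1 ≈ -5.6824.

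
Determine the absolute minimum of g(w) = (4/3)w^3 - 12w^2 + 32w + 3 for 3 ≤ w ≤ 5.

73/3

g'(w) = 4w^2 - 24w + 32, whose only zero in [3, 5] is w = 4.
Compare values at every candidate in [3, 5]: g(3) = 27; g(4) = 73/3; g(5) = 89/3.
Hence the absolute minimum is 73/3 at w = 4.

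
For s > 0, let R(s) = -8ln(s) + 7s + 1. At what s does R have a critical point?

R'(s) = -8/s + 7 = 0 gives s = 8/7.
R''(s) = 8/s², which is positive for s > 0, so this is a local minimum.
R(8/7) = -8·ln(8/7) + 8 + 1 ≈ 7.9317.

8/7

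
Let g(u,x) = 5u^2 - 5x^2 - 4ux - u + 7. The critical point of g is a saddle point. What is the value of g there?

∂g/∂u = 10u - 4x - 1 = 0 and ∂g/∂x = -4u - 10x = 0, so (u, x) = (5/58, -1/29).
The Hessian has g_{uu} = 10, g_{xx} = -10, g_{ux} = -4, giving D = -116 < 0, so the point is a saddle point.
g(5/58, -1/29) = 807/116.

807/116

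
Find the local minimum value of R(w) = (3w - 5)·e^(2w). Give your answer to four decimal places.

-15.4684

R'(w) = 3·e^(2w) + (3w - 5)·2·e^(2w) = (6w - 7)·e^(2w). Since e^(2w) > 0, the only critical point is w = 7/6.
R''(7/6) has the same sign as 6 > 0, so this is a local minimum.
R(7/6) = (-3/2)·e^(7/3) ≈ -15.4684.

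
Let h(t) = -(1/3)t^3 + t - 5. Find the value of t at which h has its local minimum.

h'(t) = -t^2 + 1. Setting h'(t) = 0 gives t ∈ {-1, 1}.
Since h''(t) = -2t, we get h''(-1) = 2 > 0 ⇒ local minimum; h''(1) = -2 < 0 ⇒ local maximum.
The local minimum is h(-1) = -17/3.

-1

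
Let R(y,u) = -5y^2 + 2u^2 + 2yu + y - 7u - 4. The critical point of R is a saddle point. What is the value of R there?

-405/44

∂R/∂y = -10y + 2u + 1 = 0 and ∂R/∂u = 2y + 4u - 7 = 0, so (y, u) = (9/22, 17/11).
The Hessian has R_{yy} = -10, R_{uu} = 4, R_{yu} = 2, giving D = -44 < 0, so the point is a saddle point.
R(9/22, 17/11) = -405/44.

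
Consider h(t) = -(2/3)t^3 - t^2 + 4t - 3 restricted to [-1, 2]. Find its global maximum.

Differentiating, h'(t) = -2t^2 - 2t + 4; whose only zero in [-1, 2] is t = 1.
Compare values at every candidate in [-1, 2]: h(-1) = -22/3,  h(1) = -2/3,  h(2) = -13/3.
Hence the absolute maximum is -2/3 at t = 1.

-2/3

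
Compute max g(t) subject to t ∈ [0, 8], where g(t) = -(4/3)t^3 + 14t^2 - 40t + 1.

The derivative is -4t^2 + 28t - 40, which vanishes at t = 2 and t = 5.
Candidates: g(0) = 1, g(2) = -101/3, g(5) = -47/3, g(8) = -317/3.
The maximum over the interval is 1, attained at t = 0.

1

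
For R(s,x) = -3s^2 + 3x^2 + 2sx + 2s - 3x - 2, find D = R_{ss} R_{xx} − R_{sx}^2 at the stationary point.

∂R/∂s = -6s + 2x + 2 = 0 and ∂R/∂x = 2s + 6x - 3 = 0, so (s, x) = (9/20, 7/20).
The Hessian has R_{ss} = -6, R_{xx} = 6, R_{sx} = 2, giving D = -40 < 0, so the point is a saddle point.
D = (-6)·(6) − (2)^2 = -40.

-40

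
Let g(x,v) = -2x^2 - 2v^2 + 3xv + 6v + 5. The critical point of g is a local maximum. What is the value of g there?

107/7

∂g/∂x = -4x + 3v = 0 and ∂g/∂v = 3x - 4v + 6 = 0, so (x, v) = (18/7, 24/7).
The Hessian has g_{xx} = -4, g_{vv} = -4, g_{xv} = 3, giving D = 7 > 0 with g_{xx} < 0, so the point is a local maximum.
g(18/7, 24/7) = 107/7.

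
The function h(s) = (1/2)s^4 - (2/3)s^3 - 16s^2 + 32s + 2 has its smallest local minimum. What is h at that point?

-634/3

h'(s) = 2s^3 - 2s^2 - 32s + 32. Setting h'(s) = 0 gives s ∈ {-4, 1, 4}.
Since h''(s) = 6s^2 - 4s - 32, we get h''(-4) = 80 > 0 ⇒ local minimum; h''(1) = -30 < 0 ⇒ local maximum; h''(4) = 48 > 0 ⇒ local minimum.
The smallest local minimum is h(-4) = -634/3.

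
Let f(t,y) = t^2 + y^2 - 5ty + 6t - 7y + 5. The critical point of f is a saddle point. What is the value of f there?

∂f/∂t = 2t - 5y + 6 = 0 and ∂f/∂y = -5t + 2y - 7 = 0, so (t, y) = (-23/21, 16/21).
The Hessian has f_{tt} = 2, f_{yy} = 2, f_{ty} = -5, giving D = -21 < 0, so the point is a saddle point.
f(-23/21, 16/21) = -20/21.

-20/21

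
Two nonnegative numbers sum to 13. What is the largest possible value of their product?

With x + y = 13, the product is P(x) = x(13 − x).
P'(x) = 13 − 2x = 0 gives x = 13/2; P'' = −2 < 0, so this is the maximum.
P = 13/2·13/2 = 169/4.

169/4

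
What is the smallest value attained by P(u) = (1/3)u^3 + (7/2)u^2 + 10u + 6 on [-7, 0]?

The derivative is u^2 + 7u + 10, which vanishes at u = -5 and u = -2.
Evaluating at the critical points and endpoints: P(-7) = -41/6,  P(-5) = 11/6,  P(-2) = -8/3,  P(0) = 6.
The minimum over the interval is -41/6, attained at u = -7.

-41/6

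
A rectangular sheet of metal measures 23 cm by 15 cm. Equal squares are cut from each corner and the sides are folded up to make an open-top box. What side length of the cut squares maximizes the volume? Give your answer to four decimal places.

2.9627

With cut size x, the volume is V(x) = x(23 − 2x)(15 − 2x) for 0 < x < 7.5.
V'(x) = 12x^2 − 152x + 345. Setting V'(x) = 0 gives x ≈ 2.9627 (the root in (0, 7.5)).
V''(x) = 24x − 152 is negative there, so this is the maximum; V ≈ 459.0560.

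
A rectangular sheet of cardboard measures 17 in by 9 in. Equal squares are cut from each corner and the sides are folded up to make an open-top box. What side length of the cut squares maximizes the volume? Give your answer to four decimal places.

With cut size x, the volume is V(x) = x(17 − 2x)(9 − 2x) for 0 < x < 4.5.
V'(x) = 12x^2 − 104x + 153. Setting V'(x) = 0 gives x ≈ 1.8782 (the root in (0, 4.5)).
V''(x) = 24x − 104 is negative there, so this is the maximum; V ≈ 130.4300.

1.8782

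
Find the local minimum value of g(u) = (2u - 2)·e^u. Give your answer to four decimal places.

By the product rule, g'(u) = (2u)·e^u. Since e^u > 0, the only critical point is u = 0.
g''(0) has the same sign as 2 > 0, so this is a local minimum.
g(0) = (-2)·e^(0) ≈ -2.0000.

-2.0000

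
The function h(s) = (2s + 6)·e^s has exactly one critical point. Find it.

Differentiating with the product rule gives h'(s) = (2s + 8)·e^s. Since e^s > 0, the only critical point is s = -4.
h''(-4) has the same sign as 2 > 0, so this is a local minimum.
h(-4) = (-2)·e^(-4) ≈ -0.0366.

-4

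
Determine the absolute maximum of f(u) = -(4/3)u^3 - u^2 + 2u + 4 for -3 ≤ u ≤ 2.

f'(u) = -4u^2 - 2u + 2, which vanishes at u = -1 and u = 1/2.
Candidates: f(-3) = 25, f(-1) = 7/3, f(1/2) = 55/12, f(2) = -20/3.
The maximum over the interval is 25, attained at u = -3.

25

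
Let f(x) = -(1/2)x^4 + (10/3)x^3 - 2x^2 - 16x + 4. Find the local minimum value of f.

f'(x) = -2x^3 + 10x^2 - 4x - 16 = 0 at x = -1, 2, 4.
Second-derivative test with f''(x) = -6x^2 + 20x - 4: f''(-1) = -30 < 0 ⇒ local maximum; f''(2) = 12 > 0 ⇒ local minimum; f''(4) = -20 < 0 ⇒ local maximum.
So the local minimum value is f(2) = -52/3.

-52/3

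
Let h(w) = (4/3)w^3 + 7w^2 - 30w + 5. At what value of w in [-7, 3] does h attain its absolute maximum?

-5

Differentiating, h'(w) = 4w^2 + 14w - 30; which vanishes at w = -5 and w = 3/2.
Candidates: h(-7) = 302/3; h(-5) = 490/3; h(3/2) = -79/4; h(3) = 14.
So the maximum is h(-5) = 490/3.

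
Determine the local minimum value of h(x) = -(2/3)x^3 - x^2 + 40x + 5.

h'(x) = -2x^2 - 2x + 40 = 0 at x = -5, 4.
h''(x) = -4x - 2. h''(-5) = 18 > 0 ⇒ local minimum; h''(4) = -18 < 0 ⇒ local maximum.
The local minimum is h(-5) = -410/3.

-410/3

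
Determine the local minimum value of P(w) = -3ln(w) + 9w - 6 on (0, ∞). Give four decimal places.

0.2958

P'(w) = -3/w + 9 = 0 gives w = 1/3.
P''(w) = 3/w², which is positive for w > 0, so this is a local minimum.
P(1/3) = -3·ln(1/3) + 3 - 6 ≈ 0.2958.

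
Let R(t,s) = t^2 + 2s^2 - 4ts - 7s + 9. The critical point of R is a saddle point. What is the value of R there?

∂R/∂t = 2t - 4s = 0 and ∂R/∂s = -4t + 4s - 7 = 0, so (t, s) = (-7/2, -7/4).
The Hessian has R_{tt} = 2, R_{ss} = 4, R_{ts} = -4, giving D = -8 < 0, so the point is a saddle point.
R(-7/2, -7/4) = 121/8.

121/8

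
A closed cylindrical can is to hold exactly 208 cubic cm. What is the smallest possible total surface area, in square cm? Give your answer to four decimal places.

With radius r and height h, πr²h = 208 so h = 208/(πr²), and S(r) = 2πr² + 2πrh = 2πr² + 2·208/r.
S'(r) = 4πr − 2·208/r² = 0 ⇒ r³ = 208/(2π), so r ≈ 3.2109 and h = 2r ≈ 6.4218.
S''(r) = 4π + 4·208/r³ > 0, so this is the minimum; S ≈ 194.3376.

194.3376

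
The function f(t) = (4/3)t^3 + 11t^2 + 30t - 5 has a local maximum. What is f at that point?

-32

f'(t) = 4t^2 + 22t + 30 = 0 at t = -3, -5/2.
Second-derivative test with f''(t) = 8t + 22: f''(-3) = -2 < 0 ⇒ local maximum; f''(-5/2) = 2 > 0 ⇒ local minimum.
The local maximum is f(-3) = -32.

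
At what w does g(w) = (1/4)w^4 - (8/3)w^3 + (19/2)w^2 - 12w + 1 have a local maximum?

g'(w) = w^3 - 8w^2 + 19w - 12 = 0 at w = 1, 3, 4.
Second-derivative test with g''(w) = 3w^2 - 16w + 19: g''(1) = 6 > 0 ⇒ local minimum; g''(3) = -2 < 0 ⇒ local maximum; g''(4) = 3 > 0 ⇒ local minimum.
Thus g has its local maximum at w = 3, with value -5/4.

3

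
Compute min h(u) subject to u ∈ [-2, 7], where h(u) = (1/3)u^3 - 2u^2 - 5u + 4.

-88/3

h'(u) = u^2 - 4u - 5, which vanishes at u = -1 and u = 5.
Compare values at every candidate in [-2, 7]: h(-2) = 10/3, h(-1) = 20/3, h(5) = -88/3, h(7) = -44/3.
So the minimum is h(5) = -88/3.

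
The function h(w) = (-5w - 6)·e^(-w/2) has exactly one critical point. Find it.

4/5

Differentiating with the product rule gives h'(w) = ((5/2)w - 2)·e^(-w/2). Since e^(-w/2) > 0, the only critical point is w = 4/5.
h''(4/5) has the same sign as 5/2 > 0, so this is a local minimum.
h(4/5) = (-10)·e^(-2/5) ≈ -6.7032.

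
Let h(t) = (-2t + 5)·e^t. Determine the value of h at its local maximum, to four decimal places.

h'(t) = (-2)·e^t + (-2t + 5)·1·e^t = (-2t + 3)·e^t. Since e^t > 0, the only critical point is t = 3/2.
h''(3/2) has the same sign as -2 < 0, so this is a local maximum.
h(3/2) = (2)·e^(3/2) ≈ 8.9634.

8.9634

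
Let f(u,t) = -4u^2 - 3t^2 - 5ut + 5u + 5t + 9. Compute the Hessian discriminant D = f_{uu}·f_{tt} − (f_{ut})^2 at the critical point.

23

∂f/∂u = -8u - 5t + 5 = 0 and ∂f/∂t = -5u - 6t + 5 = 0, so (u, t) = (5/23, 15/23).
The Hessian has f_{uu} = -8, f_{tt} = -6, f_{ut} = -5, giving D = 23 > 0 with f_{uu} < 0, so the point is a local maximum.
D = (-8)·(-6) − (-5)^2 = 23.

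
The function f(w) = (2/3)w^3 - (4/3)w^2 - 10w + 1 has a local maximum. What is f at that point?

881/81

f'(w) = 2w^2 - (8/3)w - 10. Setting f'(w) = 0 gives w ∈ {-5/3, 3}.
f''(w) = 4w - 8/3. f''(-5/3) = -28/3 < 0 ⇒ local maximum; f''(3) = 28/3 > 0 ⇒ local minimum.
The local maximum is f(-5/3) = 881/81.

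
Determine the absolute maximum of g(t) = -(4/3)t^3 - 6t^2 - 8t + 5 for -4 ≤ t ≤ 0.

79/3

Differentiating, g'(t) = -4t^2 - 12t - 8; which vanishes at t = -2 and t = -1.
Candidates: g(-4) = 79/3,  g(-2) = 23/3,  g(-1) = 25/3,  g(0) = 5.
Hence the absolute maximum is 79/3 at t = -4.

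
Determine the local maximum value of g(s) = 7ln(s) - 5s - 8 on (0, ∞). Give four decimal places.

-12.6447

g'(s) = 7/s − 5 = 0 gives s = 7/5.
g''(s) = -7/s², which is negative for s > 0, so this is a local maximum.
g(7/5) = 7·ln(7/5) - 7 - 8 ≈ -12.6447.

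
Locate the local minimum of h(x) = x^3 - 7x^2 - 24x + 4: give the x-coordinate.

6

h'(x) = 3x^2 - 14x - 24 = 0 at x = -4/3, 6.
Since h''(x) = 6x - 14, we get h''(-4/3) = -22 < 0 ⇒ local maximum; h''(6) = 22 > 0 ⇒ local minimum.
Thus h has its local minimum at x = 6, with value -176.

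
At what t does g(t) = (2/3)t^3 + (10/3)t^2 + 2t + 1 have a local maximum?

-3

g'(t) = 2t^2 + (20/3)t + 2 = 0 at t = -3, -1/3.
Second-derivative test with g''(t) = 4t + 20/3: g''(-3) = -16/3 < 0 ⇒ local maximum; g''(-1/3) = 16/3 > 0 ⇒ local minimum.
The local maximum is g(-3) = 7.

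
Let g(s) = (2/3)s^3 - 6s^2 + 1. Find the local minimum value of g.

-71

g'(s) = 2s^2 - 12s. Setting g'(s) = 0 gives s ∈ {0, 6}.
Since g''(s) = 4s - 12, we get g''(0) = -12 < 0 ⇒ local maximum; g''(6) = 12 > 0 ⇒ local minimum.
Thus g has its local minimum at s = 6, with value -71.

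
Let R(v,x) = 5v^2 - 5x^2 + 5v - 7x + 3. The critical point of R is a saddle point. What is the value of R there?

21/5

∂R/∂v = 10v + 5 = 0 and ∂R/∂x = -10x - 7 = 0, so (v, x) = (-1/2, -7/10).
The Hessian has R_{vv} = 10, R_{xx} = -10, R_{vx} = 0, giving D = -100 < 0, so the point is a saddle point.
R(-1/2, -7/10) = 21/5.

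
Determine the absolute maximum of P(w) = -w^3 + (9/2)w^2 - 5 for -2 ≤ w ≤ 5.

P'(w) = -3w^2 + 9w, which vanishes at w = 0 and w = 3.
Candidates: P(-2) = 21; P(0) = -5; P(3) = 17/2; P(5) = -35/2.
Hence the absolute maximum is 21 at w = -2.

21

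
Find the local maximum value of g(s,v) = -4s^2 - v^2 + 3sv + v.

4/7

∂g/∂s = -8s + 3v = 0 and ∂g/∂v = 3s - 2v + 1 = 0, so (s, v) = (3/7, 8/7).
The Hessian has g_{ss} = -8, g_{vv} = -2, g_{sv} = 3, giving D = 7 > 0 with g_{ss} < 0, so the point is a local maximum.
g(3/7, 8/7) = 4/7.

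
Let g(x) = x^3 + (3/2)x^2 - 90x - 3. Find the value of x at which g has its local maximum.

g'(x) = 3x^2 + 3x - 90 = 0 at x = -6, 5.
Second-derivative test with g''(x) = 6x + 3: g''(-6) = -33 < 0 ⇒ local maximum; g''(5) = 33 > 0 ⇒ local minimum.
So the local maximum value is g(-6) = 375.

-6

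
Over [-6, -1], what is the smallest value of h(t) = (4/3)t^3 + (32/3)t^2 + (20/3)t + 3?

h'(t) = 4t^2 + (64/3)t + 20/3, whose only zero in [-6, -1] is t = -5.
Candidates: h(-6) = 59, h(-5) = 209/3, h(-1) = 17/3.
So the minimum is h(-1) = 17/3.

17/3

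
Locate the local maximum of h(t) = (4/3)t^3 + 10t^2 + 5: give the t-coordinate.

Critical points: h'(t) = 4t^2 + 20t vanishes at t = -5, 0.
h''(t) = 8t + 20. h''(-5) = -20 < 0 ⇒ local maximum; h''(0) = 20 > 0 ⇒ local minimum.
So the local maximum value is h(-5) = 265/3.

-5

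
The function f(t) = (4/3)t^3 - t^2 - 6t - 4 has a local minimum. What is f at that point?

-43/4

f'(t) = 4t^2 - 2t - 6 = 0 at t = -1, 3/2.
Second-derivative test with f''(t) = 8t - 2: f''(-1) = -10 < 0 ⇒ local maximum; f''(3/2) = 10 > 0 ⇒ local minimum.
The local minimum is f(3/2) = -43/4.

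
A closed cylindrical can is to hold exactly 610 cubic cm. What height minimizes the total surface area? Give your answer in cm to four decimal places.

9.1921

With radius r and height h, πr²h = 610 so h = 610/(πr²), and S(r) = 2πr² + 2πrh = 2πr² + 2·610/r.
S'(r) = 4πr − 2·610/r² = 0 ⇒ r³ = 610/(2π), so r ≈ 4.5960 and h = 2r ≈ 9.1921.
S''(r) = 4π + 4·610/r³ > 0, so this is the minimum; S ≈ 398.1693.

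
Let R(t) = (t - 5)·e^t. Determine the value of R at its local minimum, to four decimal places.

-54.5982

R'(t) = 1·e^t + (t - 5)·1·e^t = (t - 4)·e^t. Since e^t > 0, the only critical point is t = 4.
R''(4) has the same sign as 1 > 0, so this is a local minimum.
R(4) = (-1)·e^(4) ≈ -54.5982.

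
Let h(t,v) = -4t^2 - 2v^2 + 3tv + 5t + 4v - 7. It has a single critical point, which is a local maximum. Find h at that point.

13/23

∂h/∂t = -8t + 3v + 5 = 0 and ∂h/∂v = 3t - 4v + 4 = 0, so (t, v) = (32/23, 47/23).
The Hessian has h_{tt} = -8, h_{vv} = -4, h_{tv} = 3, giving D = 23 > 0 with h_{tt} < 0, so the point is a local maximum.
h(32/23, 47/23) = 13/23.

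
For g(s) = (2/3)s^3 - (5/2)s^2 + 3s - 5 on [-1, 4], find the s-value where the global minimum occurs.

The derivative is 2s^2 - 5s + 3, which vanishes at s = 1 and s = 3/2.
Evaluating at the critical points and endpoints: g(-1) = -67/6, g(1) = -23/6, g(3/2) = -31/8, g(4) = 29/3.
Hence the absolute minimum is -67/6 at s = -1.

-1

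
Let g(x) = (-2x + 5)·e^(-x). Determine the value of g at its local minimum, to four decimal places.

-0.0604

g'(x) = (-2)·e^(-x) + (-2x + 5)·(-1)·e^(-x) = (2x - 7)·e^(-x). Since e^(-x) > 0, the only critical point is x = 7/2.
g''(7/2) has the same sign as 2 > 0, so this is a local minimum.
g(7/2) = (-2)·e^(-7/2) ≈ -0.0604.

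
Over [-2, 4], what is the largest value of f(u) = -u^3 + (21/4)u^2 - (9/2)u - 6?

The derivative is -3u^2 + (21/2)u - 9/2, which vanishes at u = 1/2 and u = 3.
Compare values at every candidate in [-2, 4]: f(-2) = 32, f(1/2) = -113/16, f(3) = 3/4, f(4) = -4.
The maximum over the interval is 32, attained at u = -2.

32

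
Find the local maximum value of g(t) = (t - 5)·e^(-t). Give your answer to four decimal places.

Differentiating with the product rule gives g'(t) = (-t + 6)·e^(-t). Since e^(-t) > 0, the only critical point is t = 6.
g''(6) has the same sign as -1 < 0, so this is a local maximum.
g(6) = (1)·e^(-6) ≈ 0.0025.

0.0025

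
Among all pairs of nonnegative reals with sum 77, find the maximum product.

With x + y = 77, the product is P(x) = x(77 − x).
P'(x) = 77 − 2x = 0 gives x = 77/2; P'' = −2 < 0, so this is the maximum.
P = 77/2·77/2 = 5929/4.

5929/4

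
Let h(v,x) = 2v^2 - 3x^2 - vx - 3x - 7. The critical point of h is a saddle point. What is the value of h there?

-157/25

∂h/∂v = 4v - x = 0 and ∂h/∂x = -v - 6x - 3 = 0, so (v, x) = (-3/25, -12/25).
The Hessian has h_{vv} = 4, h_{xx} = -6, h_{vx} = -1, giving D = -25 < 0, so the point is a saddle point.
h(-3/25, -12/25) = -157/25.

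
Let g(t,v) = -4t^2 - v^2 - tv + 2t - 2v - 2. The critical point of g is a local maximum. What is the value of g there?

-2/5

∂g/∂t = -8t - v + 2 = 0 and ∂g/∂v = -t - 2v - 2 = 0, so (t, v) = (2/5, -6/5).
The Hessian has g_{tt} = -8, g_{vv} = -2, g_{tv} = -1, giving D = 15 > 0 with g_{tt} < 0, so the point is a local maximum.
g(2/5, -6/5) = -2/5.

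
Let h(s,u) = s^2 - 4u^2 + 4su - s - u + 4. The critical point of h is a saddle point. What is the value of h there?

∂h/∂s = 2s + 4u - 1 = 0 and ∂h/∂u = 4s - 8u - 1 = 0, so (s, u) = (3/8, 1/16).
The Hessian has h_{ss} = 2, h_{uu} = -8, h_{su} = 4, giving D = -32 < 0, so the point is a saddle point.
h(3/8, 1/16) = 121/32.

121/32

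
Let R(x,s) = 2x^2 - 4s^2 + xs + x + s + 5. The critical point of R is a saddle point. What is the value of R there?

∂R/∂x = 4x + s + 1 = 0 and ∂R/∂s = x - 8s + 1 = 0, so (x, s) = (-3/11, 1/11).
The Hessian has R_{xx} = 4, R_{ss} = -8, R_{xs} = 1, giving D = -33 < 0, so the point is a saddle point.
R(-3/11, 1/11) = 54/11.

54/11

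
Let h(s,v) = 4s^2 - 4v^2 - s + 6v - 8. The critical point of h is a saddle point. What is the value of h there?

-93/16

∂h/∂s = 8s - 1 = 0 and ∂h/∂v = -8v + 6 = 0, so (s, v) = (1/8, 3/4).
The Hessian has h_{ss} = 8, h_{vv} = -8, h_{sv} = 0, giving D = -64 < 0, so the point is a saddle point.
h(1/8, 3/4) = -93/16.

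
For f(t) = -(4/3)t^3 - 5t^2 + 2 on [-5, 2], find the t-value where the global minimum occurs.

Differentiating, f'(t) = -4t^2 - 10t; which vanishes at t = -5/2 and t = 0.
Compare values at every candidate in [-5, 2]: f(-5) = 131/3, f(-5/2) = -101/12, f(0) = 2, f(2) = -86/3.
So the minimum is f(2) = -86/3.

2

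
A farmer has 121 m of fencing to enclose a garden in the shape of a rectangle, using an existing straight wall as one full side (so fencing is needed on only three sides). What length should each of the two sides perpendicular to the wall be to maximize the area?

121/4

Let the sides perpendicular to the wall have length x and the parallel side y, so 2x + y = 121 and the area is A = xy = x(121 − 2x).
A'(x) = 121 − 4x = 0 gives x = 121/4, and A''(x) = −4 < 0 confirms a maximum.
Then y = 121 − 2·121/4 = 121/2 and A = 14641/8.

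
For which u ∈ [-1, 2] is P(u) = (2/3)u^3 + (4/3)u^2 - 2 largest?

2

The derivative is 2u^2 + (8/3)u, whose only zero in [-1, 2] is u = 0.
Compare values at every candidate in [-1, 2]: P(-1) = -4/3, P(0) = -2, P(2) = 26/3.
So the maximum is P(2) = 26/3.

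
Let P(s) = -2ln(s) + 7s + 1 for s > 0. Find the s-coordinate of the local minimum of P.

2/7

P'(s) = -2/s + 7 = 0 gives s = 2/7.
P''(s) = 2/s², which is positive for s > 0, so this is a local minimum.
P(2/7) = -2·ln(2/7) + 2 + 1 ≈ 5.5055.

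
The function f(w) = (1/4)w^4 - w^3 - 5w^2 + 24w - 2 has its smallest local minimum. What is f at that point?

f'(w) = w^3 - 3w^2 - 10w + 24. Setting f'(w) = 0 gives w ∈ {-3, 2, 4}.
f''(w) = 3w^2 - 6w - 10. f''(-3) = 35 > 0 ⇒ local minimum; f''(2) = -10 < 0 ⇒ local maximum; f''(4) = 14 > 0 ⇒ local minimum.
So the smallest local minimum value is f(-3) = -287/4.

-287/4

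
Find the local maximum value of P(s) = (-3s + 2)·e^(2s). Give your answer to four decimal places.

2.0934

P'(s) = (-3)·e^(2s) + (-3s + 2)·2·e^(2s) = (-6s + 1)·e^(2s). Since e^(2s) > 0, the only critical point is s = 1/6.
P''(1/6) has the same sign as -6 < 0, so this is a local maximum.
P(1/6) = (3/2)·e^(1/3) ≈ 2.0934.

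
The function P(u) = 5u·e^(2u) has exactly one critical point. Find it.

-1/2

Differentiating with the product rule gives P'(u) = (10u + 5)·e^(2u). Since e^(2u) > 0, the only critical point is u = -1/2.
P''(-1/2) has the same sign as 10 > 0, so this is a local minimum.
P(-1/2) = (-5/2)·e^(-1) ≈ -0.9197.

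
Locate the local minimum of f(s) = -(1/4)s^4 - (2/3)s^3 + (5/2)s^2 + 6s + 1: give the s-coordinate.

f'(s) = -s^3 - 2s^2 + 5s + 6. Setting f'(s) = 0 gives s ∈ {-3, -1, 2}.
Second-derivative test with f''(s) = -3s^2 - 4s + 5: f''(-3) = -10 < 0 ⇒ local maximum; f''(-1) = 6 > 0 ⇒ local minimum; f''(2) = -15 < 0 ⇒ local maximum.
So the local minimum value is f(-1) = -25/12.

-1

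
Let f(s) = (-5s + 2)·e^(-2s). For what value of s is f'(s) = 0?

Differentiating with the product rule gives f'(s) = (10s - 9)·e^(-2s). Since e^(-2s) > 0, the only critical point is s = 9/10.
f''(9/10) has the same sign as 10 > 0, so this is a local minimum.
f(9/10) = (-5/2)·e^(-9/5) ≈ -0.4132.

9/10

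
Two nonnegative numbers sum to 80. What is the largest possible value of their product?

With x + y = 80, the product is P(x) = x(80 − x).
P'(x) = 80 − 2x = 0 gives x = 40; P'' = −2 < 0, so this is the maximum.
P = 40·40 = 1600.

1600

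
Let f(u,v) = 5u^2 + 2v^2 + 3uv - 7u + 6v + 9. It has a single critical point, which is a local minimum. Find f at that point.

∂f/∂u = 10u + 3v - 7 = 0 and ∂f/∂v = 3u + 4v + 6 = 0, so (u, v) = (46/31, -81/31).
The Hessian has f_{uu} = 10, f_{vv} = 4, f_{uv} = 3, giving D = 31 > 0 with f_{uu} > 0, so the point is a local minimum.
f(46/31, -81/31) = -125/31.

-125/31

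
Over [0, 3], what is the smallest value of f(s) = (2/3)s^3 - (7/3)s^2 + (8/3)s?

The derivative is 2s^2 - (14/3)s + 8/3, which vanishes at s = 1 and s = 4/3.
Compare values at every candidate in [0, 3]: f(0) = 0,  f(1) = 1,  f(4/3) = 80/81,  f(3) = 5.
Hence the absolute minimum is 0 at s = 0.

0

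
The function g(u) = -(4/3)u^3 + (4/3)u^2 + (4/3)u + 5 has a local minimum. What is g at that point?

g'(u) = -4u^2 + (8/3)u + 4/3. Setting g'(u) = 0 gives u ∈ {-1/3, 1}.
g''(u) = -8u + 8/3. g''(-1/3) = 16/3 > 0 ⇒ local minimum; g''(1) = -16/3 < 0 ⇒ local maximum.
The local minimum is g(-1/3) = 385/81.

385/81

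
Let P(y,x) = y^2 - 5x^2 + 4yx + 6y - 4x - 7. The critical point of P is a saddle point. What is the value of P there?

-80/9

∂P/∂y = 2y + 4x + 6 = 0 and ∂P/∂x = 4y - 10x - 4 = 0, so (y, x) = (-11/9, -8/9).
The Hessian has P_{yy} = 2, P_{xx} = -10, P_{yx} = 4, giving D = -36 < 0, so the point is a saddle point.
P(-11/9, -8/9) = -80/9.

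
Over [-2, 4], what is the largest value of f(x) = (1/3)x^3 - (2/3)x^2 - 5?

Differentiating, f'(x) = x^2 - (4/3)x; which vanishes at x = 0 and x = 4/3.
Candidates: f(-2) = -31/3, f(0) = -5, f(4/3) = -437/81, f(4) = 17/3.
The maximum over the interval is 17/3, attained at x = 4.

17/3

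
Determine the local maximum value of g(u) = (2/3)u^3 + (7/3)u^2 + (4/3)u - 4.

-8/3

Critical points: g'(u) = 2u^2 + (14/3)u + 4/3 vanishes at u = -2, -1/3.
Second-derivative test with g''(u) = 4u + 14/3: g''(-2) = -10/3 < 0 ⇒ local maximum; g''(-1/3) = 10/3 > 0 ⇒ local minimum.
The local maximum is g(-2) = -8/3.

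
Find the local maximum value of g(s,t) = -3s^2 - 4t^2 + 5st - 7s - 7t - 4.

∂g/∂s = -6s + 5t - 7 = 0 and ∂g/∂t = 5s - 8t - 7 = 0, so (s, t) = (-91/23, -77/23).
The Hessian has g_{ss} = -6, g_{tt} = -8, g_{st} = 5, giving D = 23 > 0 with g_{ss} < 0, so the point is a local maximum.
g(-91/23, -77/23) = 496/23.

496/23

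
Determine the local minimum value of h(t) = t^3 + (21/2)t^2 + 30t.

Critical points: h'(t) = 3t^2 + 21t + 30 vanishes at t = -5, -2.
Since h''(t) = 6t + 21, we get h''(-5) = -9 < 0 ⇒ local maximum; h''(-2) = 9 > 0 ⇒ local minimum.
So the local minimum value is h(-2) = -26.

-26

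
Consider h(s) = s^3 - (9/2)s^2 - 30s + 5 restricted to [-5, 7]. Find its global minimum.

-265/2

Differentiating, h'(s) = 3s^2 - 9s - 30; which vanishes at s = -2 and s = 5.
Evaluating at the critical points and endpoints: h(-5) = -165/2, h(-2) = 39, h(5) = -265/2, h(7) = -165/2.
So the minimum is h(5) = -265/2.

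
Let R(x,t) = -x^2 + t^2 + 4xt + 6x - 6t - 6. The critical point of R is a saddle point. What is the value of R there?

∂R/∂x = -2x + 4t + 6 = 0 and ∂R/∂t = 4x + 2t - 6 = 0, so (x, t) = (9/5, -3/5).
The Hessian has R_{xx} = -2, R_{tt} = 2, R_{xt} = 4, giving D = -20 < 0, so the point is a saddle point.
R(9/5, -3/5) = 6/5.

6/5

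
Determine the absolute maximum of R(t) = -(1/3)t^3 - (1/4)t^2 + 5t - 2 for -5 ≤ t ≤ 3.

The derivative is -t^2 - (1/2)t + 5, which vanishes at t = -5/2 and t = 2.
Candidates: R(-5) = 101/12; R(-5/2) = -521/48; R(2) = 13/3; R(3) = 7/4.
So the maximum is R(-5) = 101/12.

101/12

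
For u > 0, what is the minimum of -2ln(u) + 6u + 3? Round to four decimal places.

f'(u) = -2/u + 6 = 0 gives u = 1/3.
f''(u) = 2/u², which is positive for u > 0, so this is a local minimum.
f(1/3) = -2·ln(1/3) + 2 + 3 ≈ 7.1972.

7.1972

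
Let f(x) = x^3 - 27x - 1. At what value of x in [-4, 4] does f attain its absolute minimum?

f'(x) = 3x^2 - 27, which vanishes at x = -3 and x = 3.
Compare values at every candidate in [-4, 4]: f(-4) = 43, f(-3) = 53, f(3) = -55, f(4) = -45.
The minimum over the interval is -55, attained at x = 3.

3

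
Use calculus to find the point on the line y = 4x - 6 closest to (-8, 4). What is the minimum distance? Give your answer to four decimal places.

10.1865

Minimize D(x)^2 = (x + 8)^2 + (4x - 10)^2.
d/dx[D^2] = 2(x + 8) + 2·4·(4x - 10) = 0 ⇒ x = 32/17.
Then y = 26/17 and the distance is √(1764/17) ≈ 10.1865.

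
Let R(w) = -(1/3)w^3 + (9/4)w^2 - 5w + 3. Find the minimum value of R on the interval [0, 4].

The derivative is -w^2 + (9/2)w - 5, which vanishes at w = 2 and w = 5/2.
Compare values at every candidate in [0, 4]: R(0) = 3,  R(2) = -2/3,  R(5/2) = -31/48,  R(4) = -7/3.
Hence the absolute minimum is -7/3 at w = 4.

-7/3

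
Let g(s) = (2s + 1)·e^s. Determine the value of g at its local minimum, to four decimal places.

-0.4463

Differentiating with the product rule gives g'(s) = (2s + 3)·e^s. Since e^s > 0, the only critical point is s = -3/2.
g''(-3/2) has the same sign as 2 > 0, so this is a local minimum.
g(-3/2) = (-2)·e^(-3/2) ≈ -0.4463.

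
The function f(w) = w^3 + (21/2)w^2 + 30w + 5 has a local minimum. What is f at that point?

-21

f'(w) = 3w^2 + 21w + 30. Setting f'(w) = 0 gives w ∈ {-5, -2}.
f''(w) = 6w + 21. f''(-5) = -9 < 0 ⇒ local maximum; f''(-2) = 9 > 0 ⇒ local minimum.
Thus f has its local minimum at w = -2, with value -21.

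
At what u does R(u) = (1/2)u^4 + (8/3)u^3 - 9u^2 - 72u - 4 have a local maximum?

-3

Critical points: R'(u) = 2u^3 + 8u^2 - 18u - 72 vanishes at u = -4, -3, 3.
Since R''(u) = 6u^2 + 16u - 18, we get R''(-4) = 14 > 0 ⇒ local minimum; R''(-3) = -12 < 0 ⇒ local maximum; R''(3) = 84 > 0 ⇒ local minimum.
So the local maximum value is R(-3) = 199/2.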